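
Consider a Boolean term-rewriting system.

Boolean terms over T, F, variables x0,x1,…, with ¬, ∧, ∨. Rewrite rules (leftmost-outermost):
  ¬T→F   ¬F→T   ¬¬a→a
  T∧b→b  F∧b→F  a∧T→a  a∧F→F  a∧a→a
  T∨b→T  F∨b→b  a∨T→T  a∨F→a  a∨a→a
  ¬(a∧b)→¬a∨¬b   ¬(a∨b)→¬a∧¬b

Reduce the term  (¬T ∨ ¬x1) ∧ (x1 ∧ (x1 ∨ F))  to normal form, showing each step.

  start: (¬T ∨ ¬x1) ∧ (x1 ∧ (x1 ∨ F))
  →1  (F ∨ ¬x1) ∧ (x1 ∧ (x1 ∨ F))
  →2  ¬x1 ∧ (x1 ∧ (x1 ∨ F))
  →3  ¬x1 ∧ (x1 ∧ x1)
  →4  ¬x1 ∧ x1

Answer: normal form = ¬x1 ∧ x1  (in 4 steps)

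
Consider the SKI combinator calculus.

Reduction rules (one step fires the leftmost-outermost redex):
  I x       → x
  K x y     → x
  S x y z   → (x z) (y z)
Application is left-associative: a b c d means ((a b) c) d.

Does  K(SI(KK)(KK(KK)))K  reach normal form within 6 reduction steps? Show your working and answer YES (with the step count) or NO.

Answer: YES — reaches normal form KK in 5 ≤ 6 steps

Reduction:
  start: K(SI(KK)(KK(KK)))K
  →1  SI(KK)(KK(KK))
  →2  I(KK(KK))(KK(KK(KK)))
  →3  KK(KK)(KK(KK(KK)))
  →4  K(KK(KK(KK)))
  →5  KK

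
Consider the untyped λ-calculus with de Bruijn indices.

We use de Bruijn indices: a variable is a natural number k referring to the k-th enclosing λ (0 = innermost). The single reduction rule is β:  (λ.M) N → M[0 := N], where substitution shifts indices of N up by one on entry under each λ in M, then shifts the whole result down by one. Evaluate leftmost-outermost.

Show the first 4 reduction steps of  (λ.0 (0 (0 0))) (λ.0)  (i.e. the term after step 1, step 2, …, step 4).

  start: (λ.0 (0 (0 0))) (λ.0)
  →1  (λ.0) ((λ.0) ((λ.0) (λ.0)))
  →2  (λ.0) ((λ.0) (λ.0))
  →3  (λ.0) (λ.0)
  →4  λ.0

Answer: after 4 steps: λ.0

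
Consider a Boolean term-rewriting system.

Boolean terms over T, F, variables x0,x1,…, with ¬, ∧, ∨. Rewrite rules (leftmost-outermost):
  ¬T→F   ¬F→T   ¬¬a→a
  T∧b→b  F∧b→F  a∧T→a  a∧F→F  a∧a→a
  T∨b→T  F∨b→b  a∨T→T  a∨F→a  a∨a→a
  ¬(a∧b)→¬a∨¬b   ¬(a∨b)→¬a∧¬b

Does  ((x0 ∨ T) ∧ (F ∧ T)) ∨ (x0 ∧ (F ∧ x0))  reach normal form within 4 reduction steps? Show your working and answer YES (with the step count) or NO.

  start: ((x0 ∨ T) ∧ (F ∧ T)) ∨ (x0 ∧ (F ∧ x0))
  step 1: (T ∧ (F ∧ T)) ∨ (x0 ∧ (F ∧ x0))
  step 2: (F ∧ T) ∨ (x0 ∧ (F ∧ x0))
  step 3: F ∨ (x0 ∧ (F ∧ x0))
  step 4: x0 ∧ (F ∧ x0)

Answer: NO — after 4 steps the term is x0 ∧ (F ∧ x0), not yet normal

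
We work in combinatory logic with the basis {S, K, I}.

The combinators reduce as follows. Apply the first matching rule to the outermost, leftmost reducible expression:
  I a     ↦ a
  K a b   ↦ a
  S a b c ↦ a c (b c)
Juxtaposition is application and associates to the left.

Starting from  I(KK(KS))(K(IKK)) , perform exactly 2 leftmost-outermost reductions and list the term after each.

  start: I(KK(KS))(K(IKK))
  [1] KK(KS)(K(IKK))
  [2] K(K(IKK))

Answer: after 2 steps: K(K(IKK))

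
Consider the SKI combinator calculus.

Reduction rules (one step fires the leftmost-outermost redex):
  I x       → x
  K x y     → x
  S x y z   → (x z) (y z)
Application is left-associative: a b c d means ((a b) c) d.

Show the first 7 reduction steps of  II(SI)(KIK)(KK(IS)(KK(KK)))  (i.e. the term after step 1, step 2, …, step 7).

  start: II(SI)(KIK)(KK(IS)(KK(KK)))
  →1  I(SI)(KIK)(KK(IS)(KK(KK)))
  →2  SI(KIK)(KK(IS)(KK(KK)))
  →3  I(KK(IS)(KK(KK)))(KIK(KK(IS)(KK(KK))))
  →4  KK(IS)(KK(KK))(KIK(KK(IS)(KK(KK))))
  →5  K(KK(KK))(KIK(KK(IS)(KK(KK))))
  →6  KK(KK)
  →7  K

Answer: after 7 steps: K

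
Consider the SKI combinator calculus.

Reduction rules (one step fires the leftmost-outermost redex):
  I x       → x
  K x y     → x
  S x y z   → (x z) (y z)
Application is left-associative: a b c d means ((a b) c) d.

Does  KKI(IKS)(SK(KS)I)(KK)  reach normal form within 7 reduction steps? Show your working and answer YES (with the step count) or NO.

Answer: YES — reaches normal form S in 4 ≤ 7 steps

Working:
  start: KKI(IKS)(SK(KS)I)(KK)
  step 1: K(IKS)(SK(KS)I)(KK)
  step 2: IKS(KK)
  step 3: KS(KK)
  step 4: S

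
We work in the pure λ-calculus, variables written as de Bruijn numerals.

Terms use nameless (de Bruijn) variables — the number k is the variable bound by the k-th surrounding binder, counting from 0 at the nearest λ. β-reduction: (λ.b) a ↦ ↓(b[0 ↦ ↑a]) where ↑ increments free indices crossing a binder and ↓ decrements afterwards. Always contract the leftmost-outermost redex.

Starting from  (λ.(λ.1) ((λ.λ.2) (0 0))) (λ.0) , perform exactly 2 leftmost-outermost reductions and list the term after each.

  start: (λ.(λ.1) ((λ.λ.2) (0 0))) (λ.0)
  [1] (λ.λ.0) ((λ.λ.λ.0) ((λ.0) (λ.0)))
  [2] λ.0

Answer: after 2 steps: λ.0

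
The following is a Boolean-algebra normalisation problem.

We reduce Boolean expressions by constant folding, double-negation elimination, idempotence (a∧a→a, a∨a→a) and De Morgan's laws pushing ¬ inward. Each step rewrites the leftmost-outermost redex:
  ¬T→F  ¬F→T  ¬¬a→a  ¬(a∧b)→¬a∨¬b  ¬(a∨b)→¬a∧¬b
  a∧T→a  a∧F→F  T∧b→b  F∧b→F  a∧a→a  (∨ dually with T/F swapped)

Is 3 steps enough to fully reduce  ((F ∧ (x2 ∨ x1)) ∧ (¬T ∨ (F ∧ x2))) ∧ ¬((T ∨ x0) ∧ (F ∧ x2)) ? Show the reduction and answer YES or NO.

  start: ((F ∧ (x2 ∨ x1)) ∧ (¬T ∨ (F ∧ x2))) ∧ ¬((T ∨ x0) ∧ (F ∧ x2))
  step 1: (F ∧ (¬T ∨ (F ∧ x2))) ∧ ¬((T ∨ x0) ∧ (F ∧ x2))
  step 2: F ∧ ¬((T ∨ x0) ∧ (F ∧ x2))
  step 3: F

Answer: YES — reaches normal form F in 3 ≤ 3 steps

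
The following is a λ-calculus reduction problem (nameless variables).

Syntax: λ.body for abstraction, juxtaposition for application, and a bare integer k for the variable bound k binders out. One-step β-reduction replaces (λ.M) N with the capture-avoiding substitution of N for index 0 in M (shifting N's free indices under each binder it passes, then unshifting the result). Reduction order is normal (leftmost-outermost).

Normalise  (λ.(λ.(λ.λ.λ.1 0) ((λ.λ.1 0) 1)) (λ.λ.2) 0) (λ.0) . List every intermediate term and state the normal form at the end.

  start: (λ.(λ.(λ.λ.λ.1 0) ((λ.λ.1 0) 1)) (λ.λ.2) 0) (λ.0)
  step 1: (λ.(λ.λ.λ.1 0) ((λ.λ.1 0) (λ.0))) (λ.λ.λ.0) (λ.0)
  step 2: (λ.λ.λ.1 0) ((λ.λ.1 0) (λ.0)) (λ.0)
  step 3: (λ.λ.1 0) (λ.0)
  step 4: λ.(λ.0) 0
  step 5: λ.0

Answer: normal form = λ.0  (in 5 steps)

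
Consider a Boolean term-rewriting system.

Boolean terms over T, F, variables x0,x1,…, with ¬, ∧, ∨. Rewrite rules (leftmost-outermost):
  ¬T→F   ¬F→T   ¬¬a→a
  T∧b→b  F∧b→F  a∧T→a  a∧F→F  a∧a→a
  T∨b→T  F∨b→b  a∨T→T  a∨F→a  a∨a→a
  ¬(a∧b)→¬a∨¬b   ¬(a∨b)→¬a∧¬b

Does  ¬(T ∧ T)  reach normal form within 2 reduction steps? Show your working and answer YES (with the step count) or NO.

  start: ¬(T ∧ T)
  →1  ¬T ∨ ¬T
  →2  ¬T

Answer: NO — after 2 steps the term is ¬T, not yet normal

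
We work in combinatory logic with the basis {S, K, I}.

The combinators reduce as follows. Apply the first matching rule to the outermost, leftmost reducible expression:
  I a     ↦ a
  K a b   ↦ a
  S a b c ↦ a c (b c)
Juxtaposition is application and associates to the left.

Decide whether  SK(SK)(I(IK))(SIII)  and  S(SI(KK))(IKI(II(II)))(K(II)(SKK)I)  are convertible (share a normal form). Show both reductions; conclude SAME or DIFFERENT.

Term A:
  start: SK(SK)(I(IK))(SIII)
  step 1: K(I(IK))(SK(I(IK)))(SIII)
  step 2: I(IK)(SIII)
  step 3: IK(SIII)
  step 4: K(SIII)
  step 5: K(II(II))
  step 6: K(I(II))
  step 7: K(II)
  step 8: KI

Term B:
  start: S(SI(KK))(IKI(II(II)))(K(II)(SKK)I)
  step 1: SI(KK)(K(II)(SKK)I)(IKI(II(II))(K(II)(SKK)I))
  step 2: I(K(II)(SKK)I)(KK(K(II)(SKK)I))(IKI(II(II))(K(II)(SKK)I))
  step 3: K(II)(SKK)I(KK(K(II)(SKK)I))(IKI(II(II))(K(II)(SKK)I))
  step 4: III(KK(K(II)(SKK)I))(IKI(II(II))(K(II)(SKK)I))
  step 5: II(KK(K(II)(SKK)I))(IKI(II(II))(K(II)(SKK)I))
  step 6: I(KK(K(II)(SKK)I))(IKI(II(II))(K(II)(SKK)I))
  step 7: KK(K(II)(SKK)I)(IKI(II(II))(K(II)(SKK)I))
  step 8: K(IKI(II(II))(K(II)(SKK)I))
  step 9: K(KI(II(II))(K(II)(SKK)I))
  step 10: K(I(K(II)(SKK)I))
  step 11: K(K(II)(SKK)I)
  step 12: K(III)
  step 13: K(II)
  step 14: KI

Answer: SAME — A ⇓ KI, B ⇓ KI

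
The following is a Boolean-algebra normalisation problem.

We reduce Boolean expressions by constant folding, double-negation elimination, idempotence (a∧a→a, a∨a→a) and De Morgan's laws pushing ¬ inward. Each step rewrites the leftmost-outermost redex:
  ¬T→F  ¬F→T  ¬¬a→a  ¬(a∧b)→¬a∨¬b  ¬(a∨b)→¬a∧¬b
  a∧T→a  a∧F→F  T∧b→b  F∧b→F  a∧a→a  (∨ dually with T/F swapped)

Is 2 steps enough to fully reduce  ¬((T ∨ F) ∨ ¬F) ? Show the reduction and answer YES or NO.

  start: ¬((T ∨ F) ∨ ¬F)
  →1  ¬(T ∨ F) ∧ ¬¬F
  →2  (¬T ∧ ¬F) ∧ ¬¬F

Answer: NO — after 2 steps the term is (¬T ∧ ¬F) ∧ ¬¬F, not yet normal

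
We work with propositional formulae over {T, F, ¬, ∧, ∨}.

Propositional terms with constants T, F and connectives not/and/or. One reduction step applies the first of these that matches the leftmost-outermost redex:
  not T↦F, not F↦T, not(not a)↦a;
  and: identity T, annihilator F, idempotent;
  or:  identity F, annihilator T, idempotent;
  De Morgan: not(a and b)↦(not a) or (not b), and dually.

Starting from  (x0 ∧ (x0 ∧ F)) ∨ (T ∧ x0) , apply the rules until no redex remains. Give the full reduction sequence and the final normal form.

  start: (x0 ∧ (x0 ∧ F)) ∨ (T ∧ x0)
  →1  (x0 ∧ F) ∨ (T ∧ x0)
  →2  F ∨ (T ∧ x0)
  →3  T ∧ x0
  →4  x0

Answer: normal form = x0  (in 4 steps)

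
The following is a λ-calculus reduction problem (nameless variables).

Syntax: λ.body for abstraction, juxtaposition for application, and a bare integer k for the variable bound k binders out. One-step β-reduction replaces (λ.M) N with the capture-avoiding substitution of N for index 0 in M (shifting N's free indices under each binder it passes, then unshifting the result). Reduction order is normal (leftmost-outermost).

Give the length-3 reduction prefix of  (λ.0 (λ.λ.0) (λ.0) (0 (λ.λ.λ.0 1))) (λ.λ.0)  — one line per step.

Answer: after 3 steps: (λ.0) ((λ.λ.0) (λ.λ.λ.0 1))

Derivation:
  start: (λ.0 (λ.λ.0) (λ.0) (0 (λ.λ.λ.0 1))) (λ.λ.0)
  [1] (λ.λ.0) (λ.λ.0) (λ.0) ((λ.λ.0) (λ.λ.λ.0 1))
  [2] (λ.0) (λ.0) ((λ.λ.0) (λ.λ.λ.0 1))
  [3] (λ.0) ((λ.λ.0) (λ.λ.λ.0 1))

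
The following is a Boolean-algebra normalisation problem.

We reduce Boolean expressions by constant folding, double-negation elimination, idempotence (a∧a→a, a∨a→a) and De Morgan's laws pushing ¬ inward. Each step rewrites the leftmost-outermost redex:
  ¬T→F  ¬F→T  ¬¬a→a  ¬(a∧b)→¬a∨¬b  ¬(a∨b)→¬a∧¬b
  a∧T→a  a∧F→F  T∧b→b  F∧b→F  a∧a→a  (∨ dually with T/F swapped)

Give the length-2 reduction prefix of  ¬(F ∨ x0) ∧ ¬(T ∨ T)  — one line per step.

Answer: after 2 steps: (T ∧ ¬x0) ∧ ¬(T ∨ T)

Working:
  start: ¬(F ∨ x0) ∧ ¬(T ∨ T)
  step 1: (¬F ∧ ¬x0) ∧ ¬(T ∨ T)
  step 2: (T ∧ ¬x0) ∧ ¬(T ∨ T)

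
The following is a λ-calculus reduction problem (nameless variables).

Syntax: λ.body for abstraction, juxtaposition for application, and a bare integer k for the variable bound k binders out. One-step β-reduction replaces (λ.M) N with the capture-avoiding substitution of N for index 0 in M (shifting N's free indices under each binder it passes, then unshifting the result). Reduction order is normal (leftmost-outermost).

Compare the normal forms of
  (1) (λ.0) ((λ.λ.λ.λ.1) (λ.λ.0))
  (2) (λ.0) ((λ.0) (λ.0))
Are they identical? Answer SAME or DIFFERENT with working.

Answer: DIFFERENT — A ⇓ λ.λ.λ.1, B ⇓ λ.0

Working:
Term A:
  start: (λ.0) ((λ.λ.λ.λ.1) (λ.λ.0))
  step 1: (λ.λ.λ.λ.1) (λ.λ.0)
  step 2: λ.λ.λ.1

Term B:
  start: (λ.0) ((λ.0) (λ.0))
  step 1: (λ.0) (λ.0)
  step 2: λ.0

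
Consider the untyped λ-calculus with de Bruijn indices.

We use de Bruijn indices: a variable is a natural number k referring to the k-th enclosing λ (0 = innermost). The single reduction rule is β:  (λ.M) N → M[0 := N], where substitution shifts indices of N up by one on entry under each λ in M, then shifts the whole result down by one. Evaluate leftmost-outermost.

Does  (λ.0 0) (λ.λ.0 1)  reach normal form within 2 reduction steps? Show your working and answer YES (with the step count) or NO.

Answer: YES — reaches normal form λ.0 (λ.λ.0 1) in 2 ≤ 2 steps

Derivation:
  start: (λ.0 0) (λ.λ.0 1)
  step 1: (λ.λ.0 1) (λ.λ.0 1)
  step 2: λ.0 (λ.λ.0 1)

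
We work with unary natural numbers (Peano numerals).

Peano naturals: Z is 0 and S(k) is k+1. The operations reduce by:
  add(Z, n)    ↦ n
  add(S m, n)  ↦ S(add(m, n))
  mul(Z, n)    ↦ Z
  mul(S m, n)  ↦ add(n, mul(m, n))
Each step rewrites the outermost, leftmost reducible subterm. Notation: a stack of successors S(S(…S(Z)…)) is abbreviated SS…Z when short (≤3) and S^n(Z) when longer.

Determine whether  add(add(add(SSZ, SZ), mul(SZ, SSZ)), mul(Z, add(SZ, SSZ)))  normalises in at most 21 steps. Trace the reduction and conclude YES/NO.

  start: add(add(add(SSZ, SZ), mul(SZ, SSZ)), mul(Z, add(SZ, SSZ)))
  step 1: add(add(S(add(SZ, SZ)), mul(SZ, SSZ)), mul(Z, add(SZ, SSZ)))
  step 2: add(S(add(add(SZ, SZ), mul(SZ, SSZ))), mul(Z, add(SZ, SSZ)))
  step 3: S(add(add(add(SZ, SZ), mul(SZ, SSZ)), mul(Z, add(SZ, SSZ))))
  step 4: S(add(add(S(add(Z, SZ)), mul(SZ, SSZ)), mul(Z, add(SZ, SSZ))))
  step 5: S(add(S(add(add(Z, SZ), mul(SZ, SSZ))), mul(Z, add(SZ, SSZ))))
  step 6: S(S(add(add(add(Z, SZ), mul(SZ, SSZ)), mul(Z, add(SZ, SSZ)))))
  step 7: S(S(add(add(SZ, mul(SZ, SSZ)), mul(Z, add(SZ, SSZ)))))
  step 8: S(S(add(S(add(Z, mul(SZ, SSZ))), mul(Z, add(SZ, SSZ)))))
  step 9: S(S(S(add(add(Z, mul(SZ, SSZ)), mul(Z, add(SZ, SSZ))))))
  step 10: S(S(S(add(mul(SZ, SSZ), mul(Z, add(SZ, SSZ))))))
  step 11: S(S(S(add(add(SSZ, mul(Z, SSZ)), mul(Z, add(SZ, SSZ))))))
  step 12: S(S(S(add(S(add(SZ, mul(Z, SSZ))), mul(Z, add(SZ, SSZ))))))
  step 13: S(S(S(S(add(add(SZ, mul(Z, SSZ)), mul(Z, add(SZ, SSZ)))))))
  step 14: S(S(S(S(add(S(add(Z, mul(Z, SSZ))), mul(Z, add(SZ, SSZ)))))))
  step 15: S(S(S(S(S(add(add(Z, mul(Z, SSZ)), mul(Z, add(SZ, SSZ))))))))
  step 16: S(S(S(S(S(add(mul(Z, SSZ), mul(Z, add(SZ, SSZ))))))))
  step 17: S(S(S(S(S(add(Z, mul(Z, add(SZ, SSZ))))))))
  step 18: S(S(S(S(S(mul(Z, add(SZ, SSZ)))))))
  step 19: S^5(Z)

Answer: YES — reaches normal form S^5(Z) in 19 ≤ 21 steps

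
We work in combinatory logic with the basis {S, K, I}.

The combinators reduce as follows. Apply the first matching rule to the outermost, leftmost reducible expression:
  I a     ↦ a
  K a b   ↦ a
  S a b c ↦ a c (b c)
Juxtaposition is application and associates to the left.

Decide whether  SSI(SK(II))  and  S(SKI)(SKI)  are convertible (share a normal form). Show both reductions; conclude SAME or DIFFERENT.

Term A:
  start: SSI(SK(II))
  [1] S(SK(II))(I(SK(II)))
  [2] S(SKI)(I(SK(II)))
  [3] S(SKI)(SK(II))
  [4] S(SKI)(SKI)

Term B:
  start: S(SKI)(SKI)

Answer: SAME — A ⇓ S(SKI)(SKI), B ⇓ S(SKI)(SKI)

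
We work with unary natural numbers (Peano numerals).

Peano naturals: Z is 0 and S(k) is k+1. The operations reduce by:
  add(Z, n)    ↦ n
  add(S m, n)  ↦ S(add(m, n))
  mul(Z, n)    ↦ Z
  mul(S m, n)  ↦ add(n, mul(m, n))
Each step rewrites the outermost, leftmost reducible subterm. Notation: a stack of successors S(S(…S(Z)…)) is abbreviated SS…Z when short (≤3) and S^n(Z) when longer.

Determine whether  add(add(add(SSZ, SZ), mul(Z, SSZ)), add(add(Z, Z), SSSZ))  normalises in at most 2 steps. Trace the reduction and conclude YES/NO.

Answer: NO — after 2 steps the term is add(S(add(add(SZ, SZ), mul(Z, SSZ))), add(add(Z, Z), SSSZ)), not yet normal

Reduction:
  start: add(add(add(SSZ, SZ), mul(Z, SSZ)), add(add(Z, Z), SSSZ))
  [1] add(add(S(add(SZ, SZ)), mul(Z, SSZ)), add(add(Z, Z), SSSZ))
  [2] add(S(add(add(SZ, SZ), mul(Z, SSZ))), add(add(Z, Z), SSSZ))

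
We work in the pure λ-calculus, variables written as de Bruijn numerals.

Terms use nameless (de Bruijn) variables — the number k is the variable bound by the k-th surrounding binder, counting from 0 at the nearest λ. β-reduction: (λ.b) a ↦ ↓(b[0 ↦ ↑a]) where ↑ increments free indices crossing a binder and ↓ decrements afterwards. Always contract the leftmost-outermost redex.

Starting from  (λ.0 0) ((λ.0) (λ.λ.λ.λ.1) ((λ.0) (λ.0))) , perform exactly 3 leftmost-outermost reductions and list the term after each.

  start: (λ.0 0) ((λ.0) (λ.λ.λ.λ.1) ((λ.0) (λ.0)))
  [1] (λ.0) (λ.λ.λ.λ.1) ((λ.0) (λ.0)) ((λ.0) (λ.λ.λ.λ.1) ((λ.0) (λ.0)))
  [2] (λ.λ.λ.λ.1) ((λ.0) (λ.0)) ((λ.0) (λ.λ.λ.λ.1) ((λ.0) (λ.0)))
  [3] (λ.λ.λ.1) ((λ.0) (λ.λ.λ.λ.1) ((λ.0) (λ.0)))

Answer: after 3 steps: (λ.λ.λ.1) ((λ.0) (λ.λ.λ.λ.1) ((λ.0) (λ.0)))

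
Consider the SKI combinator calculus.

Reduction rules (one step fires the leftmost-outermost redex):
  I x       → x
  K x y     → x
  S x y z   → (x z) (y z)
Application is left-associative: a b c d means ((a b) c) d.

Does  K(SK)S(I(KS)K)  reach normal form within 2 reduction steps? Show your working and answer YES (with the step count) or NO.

Answer: NO — after 2 steps the term is SK(KSK), not yet normal

Derivation:
  start: K(SK)S(I(KS)K)
  →1  SK(I(KS)K)
  →2  SK(KSK)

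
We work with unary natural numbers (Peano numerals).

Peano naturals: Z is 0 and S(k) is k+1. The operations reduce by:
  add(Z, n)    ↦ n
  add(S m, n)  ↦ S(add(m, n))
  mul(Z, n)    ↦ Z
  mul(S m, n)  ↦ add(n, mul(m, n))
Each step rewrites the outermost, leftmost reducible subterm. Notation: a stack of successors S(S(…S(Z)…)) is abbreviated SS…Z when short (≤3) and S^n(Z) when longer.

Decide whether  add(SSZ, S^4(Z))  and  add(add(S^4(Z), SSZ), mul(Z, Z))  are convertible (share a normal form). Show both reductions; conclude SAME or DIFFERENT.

Answer: SAME — A ⇓ S^6(Z), B ⇓ S^6(Z)

Derivation:
Term A:
  start: add(SSZ, S^4(Z))
  →1  S(add(SZ, S^4(Z)))
  →2  S(S(add(Z, S^4(Z))))
  →3  S^6(Z)

Term B:
  start: add(add(S^4(Z), SSZ), mul(Z, Z))
  →1  add(S(add(SSSZ, SSZ)), mul(Z, Z))
  →2  S(add(add(SSSZ, SSZ), mul(Z, Z)))
  →3  S(add(S(add(SSZ, SSZ)), mul(Z, Z)))
  →4  S(S(add(add(SSZ, SSZ), mul(Z, Z))))
  →5  S(S(add(S(add(SZ, SSZ)), mul(Z, Z))))
  →6  S(S(S(add(add(SZ, SSZ), mul(Z, Z)))))
  →7  S(S(S(add(S(add(Z, SSZ)), mul(Z, Z)))))
  →8  S(S(S(S(add(add(Z, SSZ), mul(Z, Z))))))
  →9  S(S(S(S(add(SSZ, mul(Z, Z))))))
  →10  S(S(S(S(S(add(SZ, mul(Z, Z)))))))
  →11  S(S(S(S(S(S(add(Z, mul(Z, Z))))))))
  →12  S(S(S(S(S(S(mul(Z, Z)))))))
  →13  S^6(Z)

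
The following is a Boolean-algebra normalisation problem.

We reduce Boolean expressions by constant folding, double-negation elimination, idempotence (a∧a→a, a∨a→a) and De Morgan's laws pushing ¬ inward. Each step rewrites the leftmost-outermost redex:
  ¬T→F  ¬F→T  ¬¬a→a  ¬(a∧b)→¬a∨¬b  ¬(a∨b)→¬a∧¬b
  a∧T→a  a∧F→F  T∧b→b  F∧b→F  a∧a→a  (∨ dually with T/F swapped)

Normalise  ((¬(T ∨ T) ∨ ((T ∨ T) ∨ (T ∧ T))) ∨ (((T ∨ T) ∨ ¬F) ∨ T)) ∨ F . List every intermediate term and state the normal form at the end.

Answer: normal form = T  (in 8 steps)

Working:
  start: ((¬(T ∨ T) ∨ ((T ∨ T) ∨ (T ∧ T))) ∨ (((T ∨ T) ∨ ¬F) ∨ T)) ∨ F
  [1] (¬(T ∨ T) ∨ ((T ∨ T) ∨ (T ∧ T))) ∨ (((T ∨ T) ∨ ¬F) ∨ T)
  [2] ((¬T ∧ ¬T) ∨ ((T ∨ T) ∨ (T ∧ T))) ∨ (((T ∨ T) ∨ ¬F) ∨ T)
  [3] (¬T ∨ ((T ∨ T) ∨ (T ∧ T))) ∨ (((T ∨ T) ∨ ¬F) ∨ T)
  [4] (F ∨ ((T ∨ T) ∨ (T ∧ T))) ∨ (((T ∨ T) ∨ ¬F) ∨ T)
  [5] ((T ∨ T) ∨ (T ∧ T)) ∨ (((T ∨ T) ∨ ¬F) ∨ T)
  [6] (T ∨ (T ∧ T)) ∨ (((T ∨ T) ∨ ¬F) ∨ T)
  [7] T ∨ (((T ∨ T) ∨ ¬F) ∨ T)
  [8] T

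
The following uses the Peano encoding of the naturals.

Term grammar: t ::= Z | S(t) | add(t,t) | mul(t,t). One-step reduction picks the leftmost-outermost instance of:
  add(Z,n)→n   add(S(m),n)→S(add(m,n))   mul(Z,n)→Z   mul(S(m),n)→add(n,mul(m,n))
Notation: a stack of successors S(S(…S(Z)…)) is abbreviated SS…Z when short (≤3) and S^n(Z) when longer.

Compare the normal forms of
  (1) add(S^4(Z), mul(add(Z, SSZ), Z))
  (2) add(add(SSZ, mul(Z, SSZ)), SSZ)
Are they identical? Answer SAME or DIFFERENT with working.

Term A:
  start: add(S^4(Z), mul(add(Z, SSZ), Z))
  [1] S(add(SSSZ, mul(add(Z, SSZ), Z)))
  [2] S(S(add(SSZ, mul(add(Z, SSZ), Z))))
  [3] S(S(S(add(SZ, mul(add(Z, SSZ), Z)))))
  [4] S(S(S(S(add(Z, mul(add(Z, SSZ), Z))))))
  [5] S(S(S(S(mul(add(Z, SSZ), Z)))))
  [6] S(S(S(S(mul(SSZ, Z)))))
  [7] S(S(S(S(add(Z, mul(SZ, Z))))))
  [8] S(S(S(S(mul(SZ, Z)))))
  [9] S(S(S(S(add(Z, mul(Z, Z))))))
  [10] S(S(S(S(mul(Z, Z)))))
  [11] S^4(Z)

Term B:
  start: add(add(SSZ, mul(Z, SSZ)), SSZ)
  [1] add(S(add(SZ, mul(Z, SSZ))), SSZ)
  [2] S(add(add(SZ, mul(Z, SSZ)), SSZ))
  [3] S(add(S(add(Z, mul(Z, SSZ))), SSZ))
  [4] S(S(add(add(Z, mul(Z, SSZ)), SSZ)))
  [5] S(S(add(mul(Z, SSZ), SSZ)))
  [6] S(S(add(Z, SSZ)))
  [7] S^4(Z)

Answer: SAME — A ⇓ S^4(Z), B ⇓ S^4(Z)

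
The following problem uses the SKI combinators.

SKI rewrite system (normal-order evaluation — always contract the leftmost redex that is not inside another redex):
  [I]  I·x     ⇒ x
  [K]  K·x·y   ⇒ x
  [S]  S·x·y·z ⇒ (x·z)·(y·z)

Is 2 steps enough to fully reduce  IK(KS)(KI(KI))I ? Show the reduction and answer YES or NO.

Answer: NO — after 2 steps the term is KSI, not yet normal

Reduction:
  start: IK(KS)(KI(KI))I
  step 1: K(KS)(KI(KI))I
  step 2: KSI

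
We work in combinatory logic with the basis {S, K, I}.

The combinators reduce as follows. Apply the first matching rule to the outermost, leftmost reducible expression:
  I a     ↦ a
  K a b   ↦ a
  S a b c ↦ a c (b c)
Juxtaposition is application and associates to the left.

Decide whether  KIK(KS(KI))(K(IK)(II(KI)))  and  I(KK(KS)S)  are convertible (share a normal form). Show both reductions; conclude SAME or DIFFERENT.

Answer: DIFFERENT — A ⇓ SK, B ⇓ KS

Reduction:
Term A:
  start: KIK(KS(KI))(K(IK)(II(KI)))
  step 1: I(KS(KI))(K(IK)(II(KI)))
  step 2: KS(KI)(K(IK)(II(KI)))
  step 3: S(K(IK)(II(KI)))
  step 4: S(IK)
  step 5: SK

Term B:
  start: I(KK(KS)S)
  step 1: KK(KS)S
  step 2: KS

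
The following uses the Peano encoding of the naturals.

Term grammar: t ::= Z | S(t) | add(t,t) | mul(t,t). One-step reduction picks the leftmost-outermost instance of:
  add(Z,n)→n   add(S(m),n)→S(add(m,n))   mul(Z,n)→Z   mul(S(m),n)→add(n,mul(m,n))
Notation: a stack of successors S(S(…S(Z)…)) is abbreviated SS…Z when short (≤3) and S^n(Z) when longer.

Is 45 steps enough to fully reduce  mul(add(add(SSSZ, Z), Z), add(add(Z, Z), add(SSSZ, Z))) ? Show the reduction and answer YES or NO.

  start: mul(add(add(SSSZ, Z), Z), add(add(Z, Z), add(SSSZ, Z)))
  [1] mul(add(S(add(SSZ, Z)), Z), add(add(Z, Z), add(SSSZ, Z)))
  [2] mul(S(add(add(SSZ, Z), Z)), add(add(Z, Z), add(SSSZ, Z)))
  [3] add(add(add(Z, Z), add(SSSZ, Z)), mul(add(add(SSZ, Z), Z), add(add(Z, Z), add(SSSZ, Z))))
  [4] add(add(Z, add(SSSZ, Z)), mul(add(add(SSZ, Z), Z), add(add(Z, Z), add(SSSZ, Z))))
  [5] add(add(SSSZ, Z), mul(add(add(SSZ, Z), Z), add(add(Z, Z), add(SSSZ, Z))))
  [6] add(S(add(SSZ, Z)), mul(add(add(SSZ, Z), Z), add(add(Z, Z), add(SSSZ, Z))))
  [7] S(add(add(SSZ, Z), mul(add(add(SSZ, Z), Z), add(add(Z, Z), add(SSSZ, Z)))))
  [8] S(add(S(add(SZ, Z)), mul(add(add(SSZ, Z), Z), add(add(Z, Z), add(SSSZ, Z)))))
  [9] S(S(add(add(SZ, Z), mul(add(add(SSZ, Z), Z), add(add(Z, Z), add(SSSZ, Z))))))
  [10] S(S(add(S(add(Z, Z)), mul(add(add(SSZ, Z), Z), add(add(Z, Z), add(SSSZ, Z))))))
  [11] S(S(S(add(add(Z, Z), mul(add(add(SSZ, Z), Z), add(add(Z, Z), add(SSSZ, Z)))))))
  [12] S(S(S(add(Z, mul(add(add(SSZ, Z), Z), add(add(Z, Z), add(SSSZ, Z)))))))
  [13] S(S(S(mul(add(add(SSZ, Z), Z), add(add(Z, Z), add(SSSZ, Z))))))
  [14] S(S(S(mul(add(S(add(SZ, Z)), Z), add(add(Z, Z), add(SSSZ, Z))))))
  [15] S(S(S(mul(S(add(add(SZ, Z), Z)), add(add(Z, Z), add(SSSZ, Z))))))
  [16] S(S(S(add(add(add(Z, Z), add(SSSZ, Z)), mul(add(add(SZ, Z), Z), add(add(Z, Z), add(SSSZ, Z)))))))
  [17] S(S(S(add(add(Z, add(SSSZ, Z)), mul(add(add(SZ, Z), Z), add(add(Z, Z), add(SSSZ, Z)))))))
  [18] S(S(S(add(add(SSSZ, Z), mul(add(add(SZ, Z), Z), add(add(Z, Z), add(SSSZ, Z)))))))
  [19] S(S(S(add(S(add(SSZ, Z)), mul(add(add(SZ, Z), Z), add(add(Z, Z), add(SSSZ, Z)))))))
  [20] S(S(S(S(add(add(SSZ, Z), mul(add(add(SZ, Z), Z), add(add(Z, Z), add(SSSZ, Z))))))))
  [21] S(S(S(S(add(S(add(SZ, Z)), mul(add(add(SZ, Z), Z), add(add(Z, Z), add(SSSZ, Z))))))))
  [22] S(S(S(S(S(add(add(SZ, Z), mul(add(add(SZ, Z), Z), add(add(Z, Z), add(SSSZ, Z)))))))))
  [23] S(S(S(S(S(add(S(add(Z, Z)), mul(add(add(SZ, Z), Z), add(add(Z, Z), add(SSSZ, Z)))))))))
  [24] S(S(S(S(S(S(add(add(Z, Z), mul(add(add(SZ, Z), Z), add(add(Z, Z), add(SSSZ, Z))))))))))
  [25] S(S(S(S(S(S(add(Z, mul(add(add(SZ, Z), Z), add(add(Z, Z), add(SSSZ, Z))))))))))
  [26] S(S(S(S(S(S(mul(add(add(SZ, Z), Z), add(add(Z, Z), add(SSSZ, Z)))))))))
  [27] S(S(S(S(S(S(mul(add(S(add(Z, Z)), Z), add(add(Z, Z), add(SSSZ, Z)))))))))
  [28] S(S(S(S(S(S(mul(S(add(add(Z, Z), Z)), add(add(Z, Z), add(SSSZ, Z)))))))))
  [29] S(S(S(S(S(S(add(add(add(Z, Z), add(SSSZ, Z)), mul(add(add(Z, Z), Z), add(add(Z, Z), add(SSSZ, Z))))))))))
  [30] S(S(S(S(S(S(add(add(Z, add(SSSZ, Z)), mul(add(add(Z, Z), Z), add(add(Z, Z), add(SSSZ, Z))))))))))
  [31] S(S(S(S(S(S(add(add(SSSZ, Z), mul(add(add(Z, Z), Z), add(add(Z, Z), add(SSSZ, Z))))))))))
  [32] S(S(S(S(S(S(add(S(add(SSZ, Z)), mul(add(add(Z, Z), Z), add(add(Z, Z), add(SSSZ, Z))))))))))
  [33] S(S(S(S(S(S(S(add(add(SSZ, Z), mul(add(add(Z, Z), Z), add(add(Z, Z), add(SSSZ, Z)))))))))))
  [34] S(S(S(S(S(S(S(add(S(add(SZ, Z)), mul(add(add(Z, Z), Z), add(add(Z, Z), add(SSSZ, Z)))))))))))
  [35] S(S(S(S(S(S(S(S(add(add(SZ, Z), mul(add(add(Z, Z), Z), add(add(Z, Z), add(SSSZ, Z))))))))))))
  [36] S(S(S(S(S(S(S(S(add(S(add(Z, Z)), mul(add(add(Z, Z), Z), add(add(Z, Z), add(SSSZ, Z))))))))))))
  [37] S(S(S(S(S(S(S(S(S(add(add(Z, Z), mul(add(add(Z, Z), Z), add(add(Z, Z), add(SSSZ, Z)))))))))))))
  [38] S(S(S(S(S(S(S(S(S(add(Z, mul(add(add(Z, Z), Z), add(add(Z, Z), add(SSSZ, Z)))))))))))))
  [39] S(S(S(S(S(S(S(S(S(mul(add(add(Z, Z), Z), add(add(Z, Z), add(SSSZ, Z))))))))))))
  [40] S(S(S(S(S(S(S(S(S(mul(add(Z, Z), add(add(Z, Z), add(SSSZ, Z))))))))))))
  [41] S(S(S(S(S(S(S(S(S(mul(Z, add(add(Z, Z), add(SSSZ, Z))))))))))))
  [42] S^9(Z)

Answer: YES — reaches normal form S^9(Z) in 42 ≤ 45 steps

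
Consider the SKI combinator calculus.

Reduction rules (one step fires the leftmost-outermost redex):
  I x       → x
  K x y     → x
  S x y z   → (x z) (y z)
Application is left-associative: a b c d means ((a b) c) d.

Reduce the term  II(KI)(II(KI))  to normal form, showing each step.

  start: II(KI)(II(KI))
  step 1: I(KI)(II(KI))
  step 2: KI(II(KI))
  step 3: I

Answer: normal form = I  (in 3 steps)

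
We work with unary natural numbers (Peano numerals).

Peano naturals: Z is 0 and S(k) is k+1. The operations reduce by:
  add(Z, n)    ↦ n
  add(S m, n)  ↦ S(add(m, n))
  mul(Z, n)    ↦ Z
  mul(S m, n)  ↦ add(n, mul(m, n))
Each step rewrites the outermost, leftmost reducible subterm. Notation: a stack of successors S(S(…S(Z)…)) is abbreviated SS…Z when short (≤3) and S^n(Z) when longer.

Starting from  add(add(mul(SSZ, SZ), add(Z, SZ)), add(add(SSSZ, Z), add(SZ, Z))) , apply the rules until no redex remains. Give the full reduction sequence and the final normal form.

  start: add(add(mul(SSZ, SZ), add(Z, SZ)), add(add(SSSZ, Z), add(SZ, Z)))
  →1  add(add(add(SZ, mul(SZ, SZ)), add(Z, SZ)), add(add(SSSZ, Z), add(SZ, Z)))
  →2  add(add(S(add(Z, mul(SZ, SZ))), add(Z, SZ)), add(add(SSSZ, Z), add(SZ, Z)))
  →3  add(S(add(add(Z, mul(SZ, SZ)), add(Z, SZ))), add(add(SSSZ, Z), add(SZ, Z)))
  →4  S(add(add(add(Z, mul(SZ, SZ)), add(Z, SZ)), add(add(SSSZ, Z), add(SZ, Z))))
  →5  S(add(add(mul(SZ, SZ), add(Z, SZ)), add(add(SSSZ, Z), add(SZ, Z))))
  →6  S(add(add(add(SZ, mul(Z, SZ)), add(Z, SZ)), add(add(SSSZ, Z), add(SZ, Z))))
  →7  S(add(add(S(add(Z, mul(Z, SZ))), add(Z, SZ)), add(add(SSSZ, Z), add(SZ, Z))))
  →8  S(add(S(add(add(Z, mul(Z, SZ)), add(Z, SZ))), add(add(SSSZ, Z), add(SZ, Z))))
  →9  S(S(add(add(add(Z, mul(Z, SZ)), add(Z, SZ)), add(add(SSSZ, Z), add(SZ, Z)))))
  →10  S(S(add(add(mul(Z, SZ), add(Z, SZ)), add(add(SSSZ, Z), add(SZ, Z)))))
  →11  S(S(add(add(Z, add(Z, SZ)), add(add(SSSZ, Z), add(SZ, Z)))))
  →12  S(S(add(add(Z, SZ), add(add(SSSZ, Z), add(SZ, Z)))))
  →13  S(S(add(SZ, add(add(SSSZ, Z), add(SZ, Z)))))
  →14  S(S(S(add(Z, add(add(SSSZ, Z), add(SZ, Z))))))
  →15  S(S(S(add(add(SSSZ, Z), add(SZ, Z)))))
  →16  S(S(S(add(S(add(SSZ, Z)), add(SZ, Z)))))
  →17  S(S(S(S(add(add(SSZ, Z), add(SZ, Z))))))
  →18  S(S(S(S(add(S(add(SZ, Z)), add(SZ, Z))))))
  →19  S(S(S(S(S(add(add(SZ, Z), add(SZ, Z)))))))
  →20  S(S(S(S(S(add(S(add(Z, Z)), add(SZ, Z)))))))
  →21  S(S(S(S(S(S(add(add(Z, Z), add(SZ, Z))))))))
  →22  S(S(S(S(S(S(add(Z, add(SZ, Z))))))))
  →23  S(S(S(S(S(S(add(SZ, Z)))))))
  →24  S(S(S(S(S(S(S(add(Z, Z))))))))
  →25  S^7(Z)

Answer: normal form = S^7(Z)  (in 25 steps)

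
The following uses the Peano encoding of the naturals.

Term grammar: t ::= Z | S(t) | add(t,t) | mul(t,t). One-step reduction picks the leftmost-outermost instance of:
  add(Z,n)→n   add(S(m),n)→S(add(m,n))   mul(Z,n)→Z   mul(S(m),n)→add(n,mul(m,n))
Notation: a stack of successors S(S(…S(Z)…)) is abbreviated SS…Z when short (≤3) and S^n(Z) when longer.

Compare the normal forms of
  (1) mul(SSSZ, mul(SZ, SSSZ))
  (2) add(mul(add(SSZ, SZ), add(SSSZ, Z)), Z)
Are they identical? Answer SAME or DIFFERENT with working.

Answer: SAME — A ⇓ S^9(Z), B ⇓ S^9(Z)

Working:
Term A:
  start: mul(SSSZ, mul(SZ, SSSZ))
  →1  add(mul(SZ, SSSZ), mul(SSZ, mul(SZ, SSSZ)))
  →2  add(add(SSSZ, mul(Z, SSSZ)), mul(SSZ, mul(SZ, SSSZ)))
  →3  add(S(add(SSZ, mul(Z, SSSZ))), mul(SSZ, mul(SZ, SSSZ)))
  →4  S(add(add(SSZ, mul(Z, SSSZ)), mul(SSZ, mul(SZ, SSSZ))))
  →5  S(add(S(add(SZ, mul(Z, SSSZ))), mul(SSZ, mul(SZ, SSSZ))))
  →6  S(S(add(add(SZ, mul(Z, SSSZ)), mul(SSZ, mul(SZ, SSSZ)))))
  →7  S(S(add(S(add(Z, mul(Z, SSSZ))), mul(SSZ, mul(SZ, SSSZ)))))
  →8  S(S(S(add(add(Z, mul(Z, SSSZ)), mul(SSZ, mul(SZ, SSSZ))))))
  →9  S(S(S(add(mul(Z, SSSZ), mul(SSZ, mul(SZ, SSSZ))))))
  →10  S(S(S(add(Z, mul(SSZ, mul(SZ, SSSZ))))))
  →11  S(S(S(mul(SSZ, mul(SZ, SSSZ)))))
  →12  S(S(S(add(mul(SZ, SSSZ), mul(SZ, mul(SZ, SSSZ))))))
  →13  S(S(S(add(add(SSSZ, mul(Z, SSSZ)), mul(SZ, mul(SZ, SSSZ))))))
  →14  S(S(S(add(S(add(SSZ, mul(Z, SSSZ))), mul(SZ, mul(SZ, SSSZ))))))
  →15  S(S(S(S(add(add(SSZ, mul(Z, SSSZ)), mul(SZ, mul(SZ, SSSZ)))))))
  →16  S(S(S(S(add(S(add(SZ, mul(Z, SSSZ))), mul(SZ, mul(SZ, SSSZ)))))))
  →17  S(S(S(S(S(add(add(SZ, mul(Z, SSSZ)), mul(SZ, mul(SZ, SSSZ))))))))
  →18  S(S(S(S(S(add(S(add(Z, mul(Z, SSSZ))), mul(SZ, mul(SZ, SSSZ))))))))
  →19  S(S(S(S(S(S(add(add(Z, mul(Z, SSSZ)), mul(SZ, mul(SZ, SSSZ)))))))))
  →20  S(S(S(S(S(S(add(mul(Z, SSSZ), mul(SZ, mul(SZ, SSSZ)))))))))
  →21  S(S(S(S(S(S(add(Z, mul(SZ, mul(SZ, SSSZ)))))))))
  →22  S(S(S(S(S(S(mul(SZ, mul(SZ, SSSZ))))))))
  →23  S(S(S(S(S(S(add(mul(SZ, SSSZ), mul(Z, mul(SZ, SSSZ)))))))))
  →24  S(S(S(S(S(S(add(add(SSSZ, mul(Z, SSSZ)), mul(Z, mul(SZ, SSSZ)))))))))
  →25  S(S(S(S(S(S(add(S(add(SSZ, mul(Z, SSSZ))), mul(Z, mul(SZ, SSSZ)))))))))
  →26  S(S(S(S(S(S(S(add(add(SSZ, mul(Z, SSSZ)), mul(Z, mul(SZ, SSSZ))))))))))
  →27  S(S(S(S(S(S(S(add(S(add(SZ, mul(Z, SSSZ))), mul(Z, mul(SZ, SSSZ))))))))))
  →28  S(S(S(S(S(S(S(S(add(add(SZ, mul(Z, SSSZ)), mul(Z, mul(SZ, SSSZ)))))))))))
  →29  S(S(S(S(S(S(S(S(add(S(add(Z, mul(Z, SSSZ))), mul(Z, mul(SZ, SSSZ)))))))))))
  →30  S(S(S(S(S(S(S(S(S(add(add(Z, mul(Z, SSSZ)), mul(Z, mul(SZ, SSSZ))))))))))))
  →31  S(S(S(S(S(S(S(S(S(add(mul(Z, SSSZ), mul(Z, mul(SZ, SSSZ))))))))))))
  →32  S(S(S(S(S(S(S(S(S(add(Z, mul(Z, mul(SZ, SSSZ))))))))))))
  →33  S(S(S(S(S(S(S(S(S(mul(Z, mul(SZ, SSSZ)))))))))))
  →34  S^9(Z)

Term B:
  start: add(mul(add(SSZ, SZ), add(SSSZ, Z)), Z)
  →1  add(mul(S(add(SZ, SZ)), add(SSSZ, Z)), Z)
  →2  add(add(add(SSSZ, Z), mul(add(SZ, SZ), add(SSSZ, Z))), Z)
  →3  add(add(S(add(SSZ, Z)), mul(add(SZ, SZ), add(SSSZ, Z))), Z)
  →4  add(S(add(add(SSZ, Z), mul(add(SZ, SZ), add(SSSZ, Z)))), Z)
  →5  S(add(add(add(SSZ, Z), mul(add(SZ, SZ), add(SSSZ, Z))), Z))
  →6  S(add(add(S(add(SZ, Z)), mul(add(SZ, SZ), add(SSSZ, Z))), Z))
  →7  S(add(S(add(add(SZ, Z), mul(add(SZ, SZ), add(SSSZ, Z)))), Z))
  →8  S(S(add(add(add(SZ, Z), mul(add(SZ, SZ), add(SSSZ, Z))), Z)))
  →9  S(S(add(add(S(add(Z, Z)), mul(add(SZ, SZ), add(SSSZ, Z))), Z)))
  →10  S(S(add(S(add(add(Z, Z), mul(add(SZ, SZ), add(SSSZ, Z)))), Z)))
  →11  S(S(S(add(add(add(Z, Z), mul(add(SZ, SZ), add(SSSZ, Z))), Z))))
  →12  S(S(S(add(add(Z, mul(add(SZ, SZ), add(SSSZ, Z))), Z))))
  →13  S(S(S(add(mul(add(SZ, SZ), add(SSSZ, Z)), Z))))
  →14  S(S(S(add(mul(S(add(Z, SZ)), add(SSSZ, Z)), Z))))
  →15  S(S(S(add(add(add(SSSZ, Z), mul(add(Z, SZ), add(SSSZ, Z))), Z))))
  →16  S(S(S(add(add(S(add(SSZ, Z)), mul(add(Z, SZ), add(SSSZ, Z))), Z))))
  →17  S(S(S(add(S(add(add(SSZ, Z), mul(add(Z, SZ), add(SSSZ, Z)))), Z))))
  →18  S(S(S(S(add(add(add(SSZ, Z), mul(add(Z, SZ), add(SSSZ, Z))), Z)))))
  →19  S(S(S(S(add(add(S(add(SZ, Z)), mul(add(Z, SZ), add(SSSZ, Z))), Z)))))
  →20  S(S(S(S(add(S(add(add(SZ, Z), mul(add(Z, SZ), add(SSSZ, Z)))), Z)))))
  →21  S(S(S(S(S(add(add(add(SZ, Z), mul(add(Z, SZ), add(SSSZ, Z))), Z))))))
  →22  S(S(S(S(S(add(add(S(add(Z, Z)), mul(add(Z, SZ), add(SSSZ, Z))), Z))))))
  →23  S(S(S(S(S(add(S(add(add(Z, Z), mul(add(Z, SZ), add(SSSZ, Z)))), Z))))))
  →24  S(S(S(S(S(S(add(add(add(Z, Z), mul(add(Z, SZ), add(SSSZ, Z))), Z)))))))
  →25  S(S(S(S(S(S(add(add(Z, mul(add(Z, SZ), add(SSSZ, Z))), Z)))))))
  →26  S(S(S(S(S(S(add(mul(add(Z, SZ), add(SSSZ, Z)), Z)))))))
  →27  S(S(S(S(S(S(add(mul(SZ, add(SSSZ, Z)), Z)))))))
  →28  S(S(S(S(S(S(add(add(add(SSSZ, Z), mul(Z, add(SSSZ, Z))), Z)))))))
  →29  S(S(S(S(S(S(add(add(S(add(SSZ, Z)), mul(Z, add(SSSZ, Z))), Z)))))))
  →30  S(S(S(S(S(S(add(S(add(add(SSZ, Z), mul(Z, add(SSSZ, Z)))), Z)))))))
  →31  S(S(S(S(S(S(S(add(add(add(SSZ, Z), mul(Z, add(SSSZ, Z))), Z))))))))
  →32  S(S(S(S(S(S(S(add(add(S(add(SZ, Z)), mul(Z, add(SSSZ, Z))), Z))))))))
  →33  S(S(S(S(S(S(S(add(S(add(add(SZ, Z), mul(Z, add(SSSZ, Z)))), Z))))))))
  →34  S(S(S(S(S(S(S(S(add(add(add(SZ, Z), mul(Z, add(SSSZ, Z))), Z)))))))))
  →35  S(S(S(S(S(S(S(S(add(add(S(add(Z, Z)), mul(Z, add(SSSZ, Z))), Z)))))))))
  →36  S(S(S(S(S(S(S(S(add(S(add(add(Z, Z), mul(Z, add(SSSZ, Z)))), Z)))))))))
  →37  S(S(S(S(S(S(S(S(S(add(add(add(Z, Z), mul(Z, add(SSSZ, Z))), Z))))))))))
  →38  S(S(S(S(S(S(S(S(S(add(add(Z, mul(Z, add(SSSZ, Z))), Z))))))))))
  →39  S(S(S(S(S(S(S(S(S(add(mul(Z, add(SSSZ, Z)), Z))))))))))
  →40  S(S(S(S(S(S(S(S(S(add(Z, Z))))))))))
  →41  S^9(Z)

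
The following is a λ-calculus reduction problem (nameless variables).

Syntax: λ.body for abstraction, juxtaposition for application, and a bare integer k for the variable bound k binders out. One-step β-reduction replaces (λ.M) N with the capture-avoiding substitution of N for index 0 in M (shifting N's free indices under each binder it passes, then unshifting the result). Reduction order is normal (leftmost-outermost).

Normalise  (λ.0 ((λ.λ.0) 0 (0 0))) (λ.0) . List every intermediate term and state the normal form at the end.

Answer: normal form = λ.0  (in 5 steps)

Reduction:
  start: (λ.0 ((λ.λ.0) 0 (0 0))) (λ.0)
  →1  (λ.0) ((λ.λ.0) (λ.0) ((λ.0) (λ.0)))
  →2  (λ.λ.0) (λ.0) ((λ.0) (λ.0))
  →3  (λ.0) ((λ.0) (λ.0))
  →4  (λ.0) (λ.0)
  →5  λ.0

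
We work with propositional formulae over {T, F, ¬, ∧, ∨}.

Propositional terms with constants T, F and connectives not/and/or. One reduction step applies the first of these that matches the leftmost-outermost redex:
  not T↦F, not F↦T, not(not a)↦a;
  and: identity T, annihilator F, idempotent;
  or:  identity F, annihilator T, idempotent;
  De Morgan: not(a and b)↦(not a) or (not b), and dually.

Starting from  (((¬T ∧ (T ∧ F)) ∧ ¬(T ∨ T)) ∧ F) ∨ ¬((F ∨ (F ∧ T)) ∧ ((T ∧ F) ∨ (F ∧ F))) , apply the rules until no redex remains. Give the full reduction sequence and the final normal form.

  start: (((¬T ∧ (T ∧ F)) ∧ ¬(T ∨ T)) ∧ F) ∨ ¬((F ∨ (F ∧ T)) ∧ ((T ∧ F) ∨ (F ∧ F)))
  step 1: F ∨ ¬((F ∨ (F ∧ T)) ∧ ((T ∧ F) ∨ (F ∧ F)))
  step 2: ¬((F ∨ (F ∧ T)) ∧ ((T ∧ F) ∨ (F ∧ F)))
  step 3: ¬(F ∨ (F ∧ T)) ∨ ¬((T ∧ F) ∨ (F ∧ F))
  step 4: (¬F ∧ ¬(F ∧ T)) ∨ ¬((T ∧ F) ∨ (F ∧ F))
  step 5: (T ∧ ¬(F ∧ T)) ∨ ¬((T ∧ F) ∨ (F ∧ F))
  step 6: ¬(F ∧ T) ∨ ¬((T ∧ F) ∨ (F ∧ F))
  step 7: (¬F ∨ ¬T) ∨ ¬((T ∧ F) ∨ (F ∧ F))
  step 8: (T ∨ ¬T) ∨ ¬((T ∧ F) ∨ (F ∧ F))
  step 9: T ∨ ¬((T ∧ F) ∨ (F ∧ F))
  step 10: T

Answer: normal form = T  (in 10 steps)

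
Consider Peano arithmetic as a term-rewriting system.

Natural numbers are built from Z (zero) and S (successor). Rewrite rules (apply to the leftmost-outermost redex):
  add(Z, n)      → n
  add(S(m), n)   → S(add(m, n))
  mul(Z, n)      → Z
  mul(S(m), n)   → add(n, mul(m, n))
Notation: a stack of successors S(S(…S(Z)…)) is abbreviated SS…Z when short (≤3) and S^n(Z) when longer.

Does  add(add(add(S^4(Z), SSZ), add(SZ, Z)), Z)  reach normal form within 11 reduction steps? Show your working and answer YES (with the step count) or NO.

Answer: NO — after 11 steps the term is S(S(S(add(S(add(add(Z, SSZ), add(SZ, Z))), Z)))), not yet normal

Working:
  start: add(add(add(S^4(Z), SSZ), add(SZ, Z)), Z)
  [1] add(add(S(add(SSSZ, SSZ)), add(SZ, Z)), Z)
  [2] add(S(add(add(SSSZ, SSZ), add(SZ, Z))), Z)
  [3] S(add(add(add(SSSZ, SSZ), add(SZ, Z)), Z))
  [4] S(add(add(S(add(SSZ, SSZ)), add(SZ, Z)), Z))
  [5] S(add(S(add(add(SSZ, SSZ), add(SZ, Z))), Z))
  [6] S(S(add(add(add(SSZ, SSZ), add(SZ, Z)), Z)))
  [7] S(S(add(add(S(add(SZ, SSZ)), add(SZ, Z)), Z)))
  [8] S(S(add(S(add(add(SZ, SSZ), add(SZ, Z))), Z)))
  [9] S(S(S(add(add(add(SZ, SSZ), add(SZ, Z)), Z))))
  [10] S(S(S(add(add(S(add(Z, SSZ)), add(SZ, Z)), Z))))
  [11] S(S(S(add(S(add(add(Z, SSZ), add(SZ, Z))), Z))))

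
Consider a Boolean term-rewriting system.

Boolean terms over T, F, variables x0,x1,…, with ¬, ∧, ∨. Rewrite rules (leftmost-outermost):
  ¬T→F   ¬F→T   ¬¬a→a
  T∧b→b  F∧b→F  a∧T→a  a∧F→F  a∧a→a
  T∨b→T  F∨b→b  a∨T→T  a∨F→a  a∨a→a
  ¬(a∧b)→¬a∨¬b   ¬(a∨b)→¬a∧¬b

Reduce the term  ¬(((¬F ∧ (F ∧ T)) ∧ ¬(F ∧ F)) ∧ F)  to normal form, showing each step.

  start: ¬(((¬F ∧ (F ∧ T)) ∧ ¬(F ∧ F)) ∧ F)
  →1  ¬((¬F ∧ (F ∧ T)) ∧ ¬(F ∧ F)) ∨ ¬F
  →2  (¬(¬F ∧ (F ∧ T)) ∨ ¬¬(F ∧ F)) ∨ ¬F
  →3  ((¬¬F ∨ ¬(F ∧ T)) ∨ ¬¬(F ∧ F)) ∨ ¬F
  →4  ((F ∨ ¬(F ∧ T)) ∨ ¬¬(F ∧ F)) ∨ ¬F
  →5  (¬(F ∧ T) ∨ ¬¬(F ∧ F)) ∨ ¬F
  →6  ((¬F ∨ ¬T) ∨ ¬¬(F ∧ F)) ∨ ¬F
  →7  ((T ∨ ¬T) ∨ ¬¬(F ∧ F)) ∨ ¬F
  →8  (T ∨ ¬¬(F ∧ F)) ∨ ¬F
  →9  T ∨ ¬F
  →10  T

Answer: normal form = T  (in 10 steps)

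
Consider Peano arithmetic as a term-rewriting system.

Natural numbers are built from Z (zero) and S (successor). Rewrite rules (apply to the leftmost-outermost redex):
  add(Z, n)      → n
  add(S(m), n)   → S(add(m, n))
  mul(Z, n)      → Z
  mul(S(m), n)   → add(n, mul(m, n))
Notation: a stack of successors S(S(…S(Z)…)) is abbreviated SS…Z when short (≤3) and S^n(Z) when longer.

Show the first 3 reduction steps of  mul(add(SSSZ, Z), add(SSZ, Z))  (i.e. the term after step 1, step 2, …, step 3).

  start: mul(add(SSSZ, Z), add(SSZ, Z))
  step 1: mul(S(add(SSZ, Z)), add(SSZ, Z))
  step 2: add(add(SSZ, Z), mul(add(SSZ, Z), add(SSZ, Z)))
  step 3: add(S(add(SZ, Z)), mul(add(SSZ, Z), add(SSZ, Z)))

Answer: after 3 steps: add(S(add(SZ, Z)), mul(add(SSZ, Z), add(SSZ, Z)))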